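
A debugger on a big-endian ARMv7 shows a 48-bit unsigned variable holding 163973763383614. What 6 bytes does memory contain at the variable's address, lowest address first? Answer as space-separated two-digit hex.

95 22 1D EB 41 3E

163973763383614 in hexadecimal, padded to 48 bits, is 0x95221DEB413E.
Split into bytes (most-significant first): 95 22 1D EB 41 3E.
Big-endian stores the most-significant byte at the lowest address.
So the memory order matches the most-significant-first order: 95 22 1D EB 41 3E.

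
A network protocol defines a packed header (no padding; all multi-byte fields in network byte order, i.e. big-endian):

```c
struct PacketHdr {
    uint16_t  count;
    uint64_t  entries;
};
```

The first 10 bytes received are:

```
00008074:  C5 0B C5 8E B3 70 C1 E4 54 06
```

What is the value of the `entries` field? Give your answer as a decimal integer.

`entries` follows `count` (2 bytes), so it starts at byte offset 2 and occupies 8 bytes.
Bytes at offsets 2..9: C5 8E B3 70 C1 E4 54 06.
In big-endian order the high byte comes first in memory.
The bytes are already most-significant first: 0xC58EB370C1E45406.
0xC58EB370C1E45406 = 14235512769035392006.

14235512769035392006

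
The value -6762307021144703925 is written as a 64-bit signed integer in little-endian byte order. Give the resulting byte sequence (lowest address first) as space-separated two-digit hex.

Two's complement of -6762307021144703925 in 64 bits: 6762307021144703925 = 0x5DD88A685175C3B5; invert → 0xA2277597AE8A3C4A; add 1 → 0xA2277597AE8A3C4B.
Split into bytes (most-significant first): A2 27 75 97 AE 8A 3C 4B.
In little-endian order the low byte comes first in memory.
So at ascending addresses the bytes are 4B 3C 8A AE 97 75 27 A2.

4B 3C 8A AE 97 75 27 A2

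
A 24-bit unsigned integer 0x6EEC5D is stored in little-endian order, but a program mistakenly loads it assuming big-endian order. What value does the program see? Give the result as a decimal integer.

6155374

Stored little-endian, the bytes at ascending addresses are 5D EC 6E.
Read back as big-endian, the last byte is least significant, giving 0x5DEC6E.
0x5DEC6E = 6155374.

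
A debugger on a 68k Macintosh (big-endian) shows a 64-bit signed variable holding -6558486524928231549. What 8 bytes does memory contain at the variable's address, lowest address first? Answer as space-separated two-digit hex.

A4 FB 93 41 01 77 77 83

Two's complement of -6558486524928231549 in 64 bits: 6558486524928231549 = 0x5B046CBEFE88887D; invert → 0xA4FB934101777782; add 1 → 0xA4FB934101777783.
Split into bytes (most-significant first): A4 FB 93 41 01 77 77 83.
Big-endian stores the most-significant byte at the lowest address.
So the memory order matches the most-significant-first order: A4 FB 93 41 01 77 77 83.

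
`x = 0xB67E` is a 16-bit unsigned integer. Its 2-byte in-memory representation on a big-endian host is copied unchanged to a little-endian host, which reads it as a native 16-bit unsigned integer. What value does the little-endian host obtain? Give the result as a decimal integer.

32438

Stored big-endian, the bytes at ascending addresses are B6 7E.
Read back as little-endian, the first byte is least significant, giving 0x7EB6.
0x7EB6 = 32438.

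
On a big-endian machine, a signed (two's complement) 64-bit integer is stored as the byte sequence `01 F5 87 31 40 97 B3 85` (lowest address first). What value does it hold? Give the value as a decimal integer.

141167608938869637

Big-endian stores the most-significant byte at the lowest address.
The bytes are already most-significant first: 0x01F587314097B385.
0x01F587314097B385 = 141167608938869637.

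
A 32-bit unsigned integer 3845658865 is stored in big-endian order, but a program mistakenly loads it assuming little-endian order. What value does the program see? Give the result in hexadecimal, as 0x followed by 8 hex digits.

3845658865 in 32-bit hexadecimal is 0xE53818F1.
Stored big-endian, the bytes at ascending addresses are E5 38 18 F1.
Read back as little-endian, the first byte is least significant, giving 0xF11838E5.

0xF11838E5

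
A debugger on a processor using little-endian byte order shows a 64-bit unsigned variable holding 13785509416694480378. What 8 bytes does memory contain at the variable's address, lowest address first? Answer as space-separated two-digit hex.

13785509416694480378 in hexadecimal, padded to 64 bits, is 0xBF4FF7C695E07DFA.
Split into bytes (most-significant first): BF 4F F7 C6 95 E0 7D FA.
In little-endian order the low byte comes first in memory.
So at ascending addresses the bytes are FA 7D E0 95 C6 F7 4F BF.

FA 7D E0 95 C6 F7 4F BF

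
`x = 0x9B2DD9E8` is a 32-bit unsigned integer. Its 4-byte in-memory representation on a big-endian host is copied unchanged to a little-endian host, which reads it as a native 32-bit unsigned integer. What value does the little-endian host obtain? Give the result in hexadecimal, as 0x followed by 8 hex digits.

Stored big-endian, the bytes at ascending addresses are 9B 2D D9 E8.
Read back as little-endian, the first byte is least significant, giving 0xE8D92D9B.

0xE8D92D9B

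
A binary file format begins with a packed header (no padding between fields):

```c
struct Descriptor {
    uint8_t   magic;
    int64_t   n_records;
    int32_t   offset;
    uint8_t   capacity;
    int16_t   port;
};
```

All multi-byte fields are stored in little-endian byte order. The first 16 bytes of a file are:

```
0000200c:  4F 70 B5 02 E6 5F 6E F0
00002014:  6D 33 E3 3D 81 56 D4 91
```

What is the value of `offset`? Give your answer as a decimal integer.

-2126650573

`offset` follows `magic` (1 B), `n_records` (8 B), so it starts at offset 1 + 8 = 9 and occupies 4 bytes.
Bytes at offsets 9..12: 33 E3 3D 81.
Little-endian stores the least-significant byte at the lowest address.
Reassemble most-significant byte first: 81 3D E3 33 → 0x813DE333.
Top bit is set, so as a signed 32-bit value this is 0x813DE333 − 2^32 = -2126650573.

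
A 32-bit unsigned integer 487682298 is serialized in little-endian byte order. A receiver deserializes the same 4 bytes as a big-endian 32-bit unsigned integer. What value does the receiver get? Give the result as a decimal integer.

487682298 in 32-bit hexadecimal is 0x1D1170FA.
Stored little-endian, the bytes at ascending addresses are FA 70 11 1D.
Read back as big-endian, the last byte is least significant, giving 0xFA70111D.
0xFA70111D = 4201648413.

4201648413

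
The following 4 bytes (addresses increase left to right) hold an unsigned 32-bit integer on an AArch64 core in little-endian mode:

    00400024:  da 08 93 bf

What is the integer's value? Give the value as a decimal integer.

In little-endian order the low byte comes first in memory.
Reassemble most-significant byte first: BF 93 08 DA → 0xBF9308DA.
0xBF9308DA = 3214084314.

3214084314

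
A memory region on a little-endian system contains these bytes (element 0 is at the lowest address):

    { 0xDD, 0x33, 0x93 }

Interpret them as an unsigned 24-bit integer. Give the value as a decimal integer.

In little-endian order the low byte comes first in memory.
Reassemble most-significant byte first: 93 33 DD → 0x9333DD.
0x9333DD = 9647069.

9647069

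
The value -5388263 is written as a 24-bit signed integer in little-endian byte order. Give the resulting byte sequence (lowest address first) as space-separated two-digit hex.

Two's complement of -5388263 in 24 bits: 5388263 = 0x5237E7; invert → 0xADC818; add 1 → 0xADC819.
Split into bytes (most-significant first): AD C8 19.
Little-endian stores the least-significant byte at the lowest address.
So at ascending addresses the bytes are 19 C8 AD.

19 C8 AD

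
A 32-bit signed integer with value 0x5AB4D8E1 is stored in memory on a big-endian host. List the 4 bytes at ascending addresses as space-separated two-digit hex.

5A B4 D8 E1

Split into bytes (most-significant first): 5A B4 D8 E1.
Big-endian: lowest address holds the most-significant byte.
So the memory order matches the most-significant-first order: 5A B4 D8 E1.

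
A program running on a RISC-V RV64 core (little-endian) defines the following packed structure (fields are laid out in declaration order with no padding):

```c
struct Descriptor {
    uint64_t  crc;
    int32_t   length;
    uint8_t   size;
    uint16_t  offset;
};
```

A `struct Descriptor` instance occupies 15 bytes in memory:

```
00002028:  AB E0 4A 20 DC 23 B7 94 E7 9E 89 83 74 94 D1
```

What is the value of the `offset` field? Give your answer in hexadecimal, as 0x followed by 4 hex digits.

`offset` follows `crc` (8 B), `length` (4 B), `size` (1 B), so it starts at offset 8 + 4 + 1 = 13 and occupies 2 bytes.
Bytes at offsets 13..14: 94 D1.
Little-endian: lowest address holds the least-significant byte.
Reassemble most-significant byte first: D1 94 → 0xD194.

0xD194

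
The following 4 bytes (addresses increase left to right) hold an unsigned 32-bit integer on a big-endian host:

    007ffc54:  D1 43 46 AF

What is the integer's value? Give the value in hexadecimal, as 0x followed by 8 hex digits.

0xD14346AF

Big-endian stores the most-significant byte at the lowest address.
The bytes are already most-significant first: 0xD14346AF.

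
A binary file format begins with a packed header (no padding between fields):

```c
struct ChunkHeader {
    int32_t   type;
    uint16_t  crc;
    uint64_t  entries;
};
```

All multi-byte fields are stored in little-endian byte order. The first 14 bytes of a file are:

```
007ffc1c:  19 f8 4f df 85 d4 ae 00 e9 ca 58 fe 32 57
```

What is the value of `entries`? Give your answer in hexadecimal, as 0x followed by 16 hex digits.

0x5732FE58CAE900AE

`entries` follows `type` (4 B), `crc` (2 B), so it starts at offset 4 + 2 = 6 and occupies 8 bytes.
Bytes at offsets 6..13: AE 00 E9 CA 58 FE 32 57.
In little-endian order the low byte comes first in memory.
Reassemble most-significant byte first: 57 32 FE 58 CA E9 00 AE → 0x5732FE58CAE900AE.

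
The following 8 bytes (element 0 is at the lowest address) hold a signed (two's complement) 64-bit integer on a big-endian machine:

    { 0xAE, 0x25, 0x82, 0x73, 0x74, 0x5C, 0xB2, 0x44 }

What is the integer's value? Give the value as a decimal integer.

Big-endian: lowest address holds the most-significant byte.
The bytes are already most-significant first: 0xAE258273745CB244.
Top bit is set, so as a signed 64-bit value this is 0xAE258273745CB244 − 2^64 = -5898164704586714556.

-5898164704586714556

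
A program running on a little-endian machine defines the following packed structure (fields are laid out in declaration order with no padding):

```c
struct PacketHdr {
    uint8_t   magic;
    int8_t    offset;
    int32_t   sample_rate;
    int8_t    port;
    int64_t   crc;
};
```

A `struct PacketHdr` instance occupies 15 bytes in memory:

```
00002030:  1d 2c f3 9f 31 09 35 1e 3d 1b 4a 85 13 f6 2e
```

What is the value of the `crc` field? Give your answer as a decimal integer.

3383913633210383646

`crc` follows `magic` (1 B), `offset` (1 B), `sample_rate` (4 B), `port` (1 B), so it starts at offset 1 + 1 + 4 + 1 = 7 and occupies 8 bytes.
Bytes at offsets 7..14: 1E 3D 1B 4A 85 13 F6 2E.
Little-endian stores the least-significant byte at the lowest address.
Reassemble most-significant byte first: 2E F6 13 85 4A 1B 3D 1E → 0x2EF613854A1B3D1E.
0x2EF613854A1B3D1E = 3383913633210383646.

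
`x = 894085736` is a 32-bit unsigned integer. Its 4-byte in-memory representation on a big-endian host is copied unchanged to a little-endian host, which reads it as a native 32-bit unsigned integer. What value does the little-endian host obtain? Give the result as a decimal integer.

1755990581

894085736 in 32-bit hexadecimal is 0x354AAA68.
Stored big-endian, the bytes at ascending addresses are 35 4A AA 68.
Read back as little-endian, the first byte is least significant, giving 0x68AA4A35.
0x68AA4A35 = 1755990581.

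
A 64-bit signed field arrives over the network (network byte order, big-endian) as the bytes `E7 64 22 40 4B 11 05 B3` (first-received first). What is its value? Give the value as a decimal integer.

-1773254693744474701

Big-endian stores the most-significant byte at the lowest address.
The bytes are already most-significant first: 0xE76422404B1105B3.
Top bit is set, so as a signed 64-bit value this is 0xE76422404B1105B3 − 2^64 = -1773254693744474701.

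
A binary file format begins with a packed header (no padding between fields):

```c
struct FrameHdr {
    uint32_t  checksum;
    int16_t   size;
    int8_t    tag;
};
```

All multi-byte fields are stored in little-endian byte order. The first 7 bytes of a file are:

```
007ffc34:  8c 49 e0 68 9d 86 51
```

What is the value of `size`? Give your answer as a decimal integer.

`size` follows `checksum` (4 bytes), so it starts at byte offset 4 and occupies 2 bytes.
Bytes at offsets 4..5: 9D 86.
In little-endian order the low byte comes first in memory.
Reassemble most-significant byte first: 86 9D → 0x869D.
Top bit is set, so as a signed 16-bit value this is 0x869D − 2^16 = -31075.

-31075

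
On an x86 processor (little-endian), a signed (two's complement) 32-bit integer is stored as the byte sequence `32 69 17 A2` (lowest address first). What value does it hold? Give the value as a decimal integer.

Little-endian stores the least-significant byte at the lowest address.
Reassemble most-significant byte first: A2 17 69 32 → 0xA2176932.
Top bit is set, so as a signed 32-bit value this is 0xA2176932 − 2^32 = -1575524046.

-1575524046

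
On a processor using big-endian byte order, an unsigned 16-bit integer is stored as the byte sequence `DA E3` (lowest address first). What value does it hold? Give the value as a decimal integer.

Big-endian stores the most-significant byte at the lowest address.
The bytes are already most-significant first: 0xDAE3.
0xDAE3 = 56035.

56035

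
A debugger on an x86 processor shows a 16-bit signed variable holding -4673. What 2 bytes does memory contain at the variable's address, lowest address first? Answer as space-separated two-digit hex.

Two's complement of -4673 in 16 bits: 4673 = 0x1241; invert → 0xEDBE; add 1 → 0xEDBF.
Split into bytes (most-significant first): ED BF.
In little-endian order the low byte comes first in memory.
So at ascending addresses the bytes are BF ED.

BF ED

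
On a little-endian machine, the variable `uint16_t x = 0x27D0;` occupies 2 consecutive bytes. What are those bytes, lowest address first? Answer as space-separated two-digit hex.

D0 27

Split into bytes (most-significant first): 27 D0.
In little-endian order the low byte comes first in memory.
So at ascending addresses the bytes are D0 27.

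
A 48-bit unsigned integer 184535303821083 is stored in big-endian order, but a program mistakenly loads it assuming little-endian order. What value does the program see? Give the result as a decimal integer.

184535303821083 in 48-bit hexadecimal is 0xA7D5793B971B.
Stored big-endian, the bytes at ascending addresses are A7 D5 79 3B 97 1B.
Read back as little-endian, the first byte is least significant, giving 0x1B973B79D5A7.
0x1B973B79D5A7 = 30336351851943.

30336351851943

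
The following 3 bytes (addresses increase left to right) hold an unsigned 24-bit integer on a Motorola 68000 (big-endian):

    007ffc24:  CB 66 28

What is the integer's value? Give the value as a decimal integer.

Big-endian stores the most-significant byte at the lowest address.
The bytes are already most-significant first: 0xCB6628.
0xCB6628 = 13329960.

13329960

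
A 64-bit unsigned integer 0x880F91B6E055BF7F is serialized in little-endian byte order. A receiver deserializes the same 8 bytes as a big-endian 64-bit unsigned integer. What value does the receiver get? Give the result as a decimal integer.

Stored little-endian, the bytes at ascending addresses are 7F BF 55 E0 B6 91 0F 88.
Read back as big-endian, the last byte is least significant, giving 0x7FBF55E0B6910F88.
0x7FBF55E0B6910F88 = 9205170586992578440.

9205170586992578440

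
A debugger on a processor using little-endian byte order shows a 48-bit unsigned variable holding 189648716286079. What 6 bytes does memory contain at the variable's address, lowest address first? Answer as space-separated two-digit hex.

189648716286079 in hexadecimal, padded to 48 bits, is 0xAC7C085DC87F.
Split into bytes (most-significant first): AC 7C 08 5D C8 7F.
In little-endian order the low byte comes first in memory.
So at ascending addresses the bytes are 7F C8 5D 08 7C AC.

7F C8 5D 08 7C AC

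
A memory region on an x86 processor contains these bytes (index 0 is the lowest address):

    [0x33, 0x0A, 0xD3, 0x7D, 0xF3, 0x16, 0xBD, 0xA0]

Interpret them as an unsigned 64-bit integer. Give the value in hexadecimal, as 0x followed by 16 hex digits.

Little-endian stores the least-significant byte at the lowest address.
Reassemble most-significant byte first: A0 BD 16 F3 7D D3 0A 33 → 0xA0BD16F37DD30A33.

0xA0BD16F37DD30A33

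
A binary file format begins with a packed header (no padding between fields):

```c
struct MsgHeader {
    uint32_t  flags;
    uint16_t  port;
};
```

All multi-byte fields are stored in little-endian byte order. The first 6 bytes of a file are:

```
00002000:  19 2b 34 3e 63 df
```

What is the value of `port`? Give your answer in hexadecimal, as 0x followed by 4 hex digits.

`port` follows `flags` (4 bytes), so it starts at byte offset 4 and occupies 2 bytes.
Bytes at offsets 4..5: 63 DF.
Little-endian: lowest address holds the least-significant byte.
Reassemble most-significant byte first: DF 63 → 0xDF63.

0xDF63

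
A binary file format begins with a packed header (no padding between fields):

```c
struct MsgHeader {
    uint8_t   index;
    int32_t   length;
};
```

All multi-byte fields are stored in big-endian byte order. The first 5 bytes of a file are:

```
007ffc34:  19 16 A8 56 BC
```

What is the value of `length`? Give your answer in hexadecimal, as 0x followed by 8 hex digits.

`length` follows `index` (1 byte), so it starts at byte offset 1 and occupies 4 bytes.
Bytes at offsets 1..4: 16 A8 56 BC.
Big-endian stores the most-significant byte at the lowest address.
The bytes are already most-significant first: 0x16A856BC.

0x16A856BC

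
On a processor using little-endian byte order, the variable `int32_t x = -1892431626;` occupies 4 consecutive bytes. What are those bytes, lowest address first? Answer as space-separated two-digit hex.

Two's complement of -1892431626 in 32 bits: 1892431626 = 0x70CC370A; invert → 0x8F33C8F5; add 1 → 0x8F33C8F6.
Split into bytes (most-significant first): 8F 33 C8 F6.
In little-endian order the low byte comes first in memory.
So at ascending addresses the bytes are F6 C8 33 8F.

F6 C8 33 8F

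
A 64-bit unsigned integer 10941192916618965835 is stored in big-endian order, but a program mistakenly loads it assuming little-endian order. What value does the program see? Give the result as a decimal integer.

10941192916618965835 in 64-bit hexadecimal is 0x97D6ECFD1E17F34B.
Stored big-endian, the bytes at ascending addresses are 97 D6 EC FD 1E 17 F3 4B.
Read back as little-endian, the first byte is least significant, giving 0x4BF3171EFDECD697.
0x4BF3171EFDECD697 = 5472743394061899415.

5472743394061899415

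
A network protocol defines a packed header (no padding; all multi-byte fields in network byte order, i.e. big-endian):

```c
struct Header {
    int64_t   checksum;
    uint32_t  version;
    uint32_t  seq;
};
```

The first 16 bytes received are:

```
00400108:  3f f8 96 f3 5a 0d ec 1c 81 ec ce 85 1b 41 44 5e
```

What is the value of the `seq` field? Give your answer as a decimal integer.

457262174

`seq` follows `checksum` (8 B), `version` (4 B), so it starts at offset 8 + 4 = 12 and occupies 4 bytes.
Bytes at offsets 12..15: 1B 41 44 5E.
In big-endian order the high byte comes first in memory.
The bytes are already most-significant first: 0x1B41445E.
0x1B41445E = 457262174.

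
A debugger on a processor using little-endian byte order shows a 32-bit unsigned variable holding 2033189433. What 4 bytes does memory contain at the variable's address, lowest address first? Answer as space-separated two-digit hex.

2033189433 in hexadecimal, padded to 32 bits, is 0x79300239.
Split into bytes (most-significant first): 79 30 02 39.
Little-endian stores the least-significant byte at the lowest address.
So at ascending addresses the bytes are 39 02 30 79.

39 02 30 79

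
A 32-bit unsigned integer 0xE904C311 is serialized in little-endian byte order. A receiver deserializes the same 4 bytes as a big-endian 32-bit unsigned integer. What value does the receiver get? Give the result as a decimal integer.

Stored little-endian, the bytes at ascending addresses are 11 C3 04 E9.
Read back as big-endian, the last byte is least significant, giving 0x11C304E9.
0x11C304E9 = 297993449.

297993449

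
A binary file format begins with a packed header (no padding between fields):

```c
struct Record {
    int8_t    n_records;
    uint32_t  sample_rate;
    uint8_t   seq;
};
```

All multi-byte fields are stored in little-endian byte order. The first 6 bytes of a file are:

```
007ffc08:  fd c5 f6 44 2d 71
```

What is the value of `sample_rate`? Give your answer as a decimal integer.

759494341

`sample_rate` follows `n_records` (1 byte), so it starts at byte offset 1 and occupies 4 bytes.
Bytes at offsets 1..4: C5 F6 44 2D.
In little-endian order the low byte comes first in memory.
Reassemble most-significant byte first: 2D 44 F6 C5 → 0x2D44F6C5.
0x2D44F6C5 = 759494341.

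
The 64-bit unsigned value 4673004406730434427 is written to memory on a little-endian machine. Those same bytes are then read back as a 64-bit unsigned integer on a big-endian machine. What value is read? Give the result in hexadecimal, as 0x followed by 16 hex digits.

0x7BA700D1BFD8D940

4673004406730434427 in 64-bit hexadecimal is 0x40D9D8BFD100A77B.
Stored little-endian, the bytes at ascending addresses are 7B A7 00 D1 BF D8 D9 40.
Read back as big-endian, the last byte is least significant, giving 0x7BA700D1BFD8D940.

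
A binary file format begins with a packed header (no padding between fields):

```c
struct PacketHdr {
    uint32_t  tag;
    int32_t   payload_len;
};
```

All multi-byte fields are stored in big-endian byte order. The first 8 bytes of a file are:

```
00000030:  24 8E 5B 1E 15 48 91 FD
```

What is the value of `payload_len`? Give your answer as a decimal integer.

`payload_len` follows `tag` (4 bytes), so it starts at byte offset 4 and occupies 4 bytes.
Bytes at offsets 4..7: 15 48 91 FD.
In big-endian order the high byte comes first in memory.
The bytes are already most-significant first: 0x154891FD.
0x154891FD = 357077501.

357077501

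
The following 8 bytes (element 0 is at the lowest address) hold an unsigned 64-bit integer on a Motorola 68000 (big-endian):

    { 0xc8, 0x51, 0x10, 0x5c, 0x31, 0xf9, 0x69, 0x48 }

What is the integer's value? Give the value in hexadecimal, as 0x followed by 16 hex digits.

In big-endian order the high byte comes first in memory.
The bytes are already most-significant first: 0xC851105C31F96948.

0xC851105C31F96948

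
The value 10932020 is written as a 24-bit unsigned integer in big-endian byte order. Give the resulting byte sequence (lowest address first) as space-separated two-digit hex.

A6 CF 34

10932020 in hexadecimal, padded to 24 bits, is 0xA6CF34.
Split into bytes (most-significant first): A6 CF 34.
In big-endian order the high byte comes first in memory.
So the memory order matches the most-significant-first order: A6 CF 34.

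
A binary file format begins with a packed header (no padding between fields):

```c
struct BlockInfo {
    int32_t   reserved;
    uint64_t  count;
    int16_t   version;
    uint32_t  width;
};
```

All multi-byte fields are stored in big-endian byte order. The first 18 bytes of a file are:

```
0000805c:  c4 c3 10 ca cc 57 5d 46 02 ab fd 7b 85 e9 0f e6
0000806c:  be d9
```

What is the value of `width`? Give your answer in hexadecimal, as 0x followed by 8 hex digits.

`width` follows `reserved` (4 B), `count` (8 B), `version` (2 B), so it starts at offset 4 + 8 + 2 = 14 and occupies 4 bytes.
Bytes at offsets 14..17: 0F E6 BE D9.
Big-endian: lowest address holds the most-significant byte.
The bytes are already most-significant first: 0x0FE6BED9.

0x0FE6BED9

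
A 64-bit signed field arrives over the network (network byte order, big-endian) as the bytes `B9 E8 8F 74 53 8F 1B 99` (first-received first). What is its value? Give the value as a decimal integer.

-5050629252315145319

Big-endian stores the most-significant byte at the lowest address.
The bytes are already most-significant first: 0xB9E88F74538F1B99.
Top bit is set, so as a signed 64-bit value this is 0xB9E88F74538F1B99 − 2^64 = -5050629252315145319.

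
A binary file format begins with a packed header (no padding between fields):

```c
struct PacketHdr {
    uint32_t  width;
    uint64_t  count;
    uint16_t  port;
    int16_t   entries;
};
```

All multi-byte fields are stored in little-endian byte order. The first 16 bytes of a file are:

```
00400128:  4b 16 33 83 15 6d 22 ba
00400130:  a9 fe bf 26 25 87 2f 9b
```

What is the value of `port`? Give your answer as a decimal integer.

`port` follows `width` (4 B), `count` (8 B), so it starts at offset 4 + 8 = 12 and occupies 2 bytes.
Bytes at offsets 12..13: 25 87.
Little-endian: lowest address holds the least-significant byte.
Reassemble most-significant byte first: 87 25 → 0x8725.
0x8725 = 34597.

34597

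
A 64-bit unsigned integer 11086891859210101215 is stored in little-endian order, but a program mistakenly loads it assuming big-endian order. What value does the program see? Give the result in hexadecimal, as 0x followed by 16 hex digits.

11086891859210101215 in 64-bit hexadecimal is 0x99DC8D67B36361DF.
Stored little-endian, the bytes at ascending addresses are DF 61 63 B3 67 8D DC 99.
Read back as big-endian, the last byte is least significant, giving 0xDF6163B3678DDC99.

0xDF6163B3678DDC99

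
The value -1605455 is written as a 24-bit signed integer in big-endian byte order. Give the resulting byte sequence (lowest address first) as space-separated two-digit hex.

E7 80 B1

Two's complement of -1605455 in 24 bits: 1605455 = 0x187F4F; invert → 0xE780B0; add 1 → 0xE780B1.
Split into bytes (most-significant first): E7 80 B1.
In big-endian order the high byte comes first in memory.
So the memory order matches the most-significant-first order: E7 80 B1.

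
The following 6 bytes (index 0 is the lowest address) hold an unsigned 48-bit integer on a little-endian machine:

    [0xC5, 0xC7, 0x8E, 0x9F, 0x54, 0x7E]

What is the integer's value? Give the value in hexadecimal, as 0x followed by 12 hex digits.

0x7E549F8EC7C5

In little-endian order the low byte comes first in memory.
Reassemble most-significant byte first: 7E 54 9F 8E C7 C5 → 0x7E549F8EC7C5.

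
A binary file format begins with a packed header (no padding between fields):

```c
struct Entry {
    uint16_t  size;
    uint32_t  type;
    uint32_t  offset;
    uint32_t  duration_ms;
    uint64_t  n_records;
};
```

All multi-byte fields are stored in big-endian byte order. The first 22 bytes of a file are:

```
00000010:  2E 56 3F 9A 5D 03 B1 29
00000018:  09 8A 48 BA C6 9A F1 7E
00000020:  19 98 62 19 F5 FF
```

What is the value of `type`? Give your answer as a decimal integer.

1067080963

`type` follows `size` (2 bytes), so it starts at byte offset 2 and occupies 4 bytes.
Bytes at offsets 2..5: 3F 9A 5D 03.
In big-endian order the high byte comes first in memory.
The bytes are already most-significant first: 0x3F9A5D03.
0x3F9A5D03 = 1067080963.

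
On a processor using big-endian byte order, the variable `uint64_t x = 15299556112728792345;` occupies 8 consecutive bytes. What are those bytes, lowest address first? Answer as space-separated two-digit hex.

15299556112728792345 in hexadecimal, padded to 64 bits, is 0xD452F139585B1D19.
Split into bytes (most-significant first): D4 52 F1 39 58 5B 1D 19.
Big-endian stores the most-significant byte at the lowest address.
So the memory order matches the most-significant-first order: D4 52 F1 39 58 5B 1D 19.

D4 52 F1 39 58 5B 1D 19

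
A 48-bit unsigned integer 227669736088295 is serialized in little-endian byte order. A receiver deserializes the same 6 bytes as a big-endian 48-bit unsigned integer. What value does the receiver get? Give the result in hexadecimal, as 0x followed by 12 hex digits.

0xE7E2BE7D10CF

227669736088295 in 48-bit hexadecimal is 0xCF107DBEE2E7.
Stored little-endian, the bytes at ascending addresses are E7 E2 BE 7D 10 CF.
Read back as big-endian, the last byte is least significant, giving 0xE7E2BE7D10CF.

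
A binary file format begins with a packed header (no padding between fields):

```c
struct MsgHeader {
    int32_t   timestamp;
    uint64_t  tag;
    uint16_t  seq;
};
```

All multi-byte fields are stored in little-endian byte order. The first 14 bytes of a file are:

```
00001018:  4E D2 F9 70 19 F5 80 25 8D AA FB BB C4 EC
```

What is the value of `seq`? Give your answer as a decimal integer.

`seq` follows `timestamp` (4 B), `tag` (8 B), so it starts at offset 4 + 8 = 12 and occupies 2 bytes.
Bytes at offsets 12..13: C4 EC.
Little-endian: lowest address holds the least-significant byte.
Reassemble most-significant byte first: EC C4 → 0xECC4.
0xECC4 = 60612.

60612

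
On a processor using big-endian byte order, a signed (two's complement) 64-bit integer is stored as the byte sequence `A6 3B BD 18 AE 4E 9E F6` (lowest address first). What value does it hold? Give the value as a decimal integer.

In big-endian order the high byte comes first in memory.
The bytes are already most-significant first: 0xA63BBD18AE4E9EF6.
Top bit is set, so as a signed 64-bit value this is 0xA63BBD18AE4E9EF6 − 2^64 = -6468368526086332682.

-6468368526086332682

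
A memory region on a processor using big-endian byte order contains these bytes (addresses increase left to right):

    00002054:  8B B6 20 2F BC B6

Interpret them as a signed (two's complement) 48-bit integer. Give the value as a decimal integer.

-127860636402506

In big-endian order the high byte comes first in memory.
The bytes are already most-significant first: 0x8BB6202FBCB6.
Top bit is set, so as a signed 48-bit value this is 0x8BB6202FBCB6 − 2^48 = -127860636402506.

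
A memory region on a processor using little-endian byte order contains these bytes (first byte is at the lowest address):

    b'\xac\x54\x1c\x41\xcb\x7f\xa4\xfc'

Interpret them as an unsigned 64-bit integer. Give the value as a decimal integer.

In little-endian order the low byte comes first in memory.
Reassemble most-significant byte first: FC A4 7F CB 41 1C 54 AC → 0xFCA47FCB411C54AC.
0xFCA47FCB411C54AC = 18204816104685851820.

18204816104685851820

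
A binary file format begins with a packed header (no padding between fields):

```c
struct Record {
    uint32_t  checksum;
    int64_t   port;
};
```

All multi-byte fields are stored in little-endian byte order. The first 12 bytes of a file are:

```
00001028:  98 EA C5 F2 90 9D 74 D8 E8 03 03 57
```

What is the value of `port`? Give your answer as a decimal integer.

`port` follows `checksum` (4 bytes), so it starts at byte offset 4 and occupies 8 bytes.
Bytes at offsets 4..11: 90 9D 74 D8 E8 03 03 57.
Little-endian: lowest address holds the least-significant byte.
Reassemble most-significant byte first: 57 03 03 E8 D8 74 9D 90 → 0x570303E8D8749D90.
0x570303E8D8749D90 = 6269859404828679568.

6269859404828679568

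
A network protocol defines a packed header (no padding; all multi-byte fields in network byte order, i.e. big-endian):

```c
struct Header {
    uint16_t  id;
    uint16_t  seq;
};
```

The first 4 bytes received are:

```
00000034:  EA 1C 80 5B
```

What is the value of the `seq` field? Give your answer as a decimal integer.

32859

`seq` follows `id` (2 bytes), so it starts at byte offset 2 and occupies 2 bytes.
Bytes at offsets 2..3: 80 5B.
In big-endian order the high byte comes first in memory.
The bytes are already most-significant first: 0x805B.
0x805B = 32859.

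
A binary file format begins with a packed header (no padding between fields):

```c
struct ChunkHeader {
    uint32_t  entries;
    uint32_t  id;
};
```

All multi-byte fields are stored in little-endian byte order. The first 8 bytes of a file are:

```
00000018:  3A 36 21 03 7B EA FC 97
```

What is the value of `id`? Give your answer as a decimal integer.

2549934715

`id` follows `entries` (4 bytes), so it starts at byte offset 4 and occupies 4 bytes.
Bytes at offsets 4..7: 7B EA FC 97.
Little-endian: lowest address holds the least-significant byte.
Reassemble most-significant byte first: 97 FC EA 7B → 0x97FCEA7B.
0x97FCEA7B = 2549934715.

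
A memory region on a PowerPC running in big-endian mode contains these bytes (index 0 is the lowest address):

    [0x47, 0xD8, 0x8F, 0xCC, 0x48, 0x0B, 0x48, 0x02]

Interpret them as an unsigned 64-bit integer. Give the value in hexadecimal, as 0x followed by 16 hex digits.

0x47D88FCC480B4802

Big-endian: lowest address holds the most-significant byte.
The bytes are already most-significant first: 0x47D88FCC480B4802.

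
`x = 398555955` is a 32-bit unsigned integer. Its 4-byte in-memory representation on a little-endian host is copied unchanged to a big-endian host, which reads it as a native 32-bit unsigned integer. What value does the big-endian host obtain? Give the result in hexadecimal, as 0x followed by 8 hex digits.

398555955 in 32-bit hexadecimal is 0x17C17B33.
Stored little-endian, the bytes at ascending addresses are 33 7B C1 17.
Read back as big-endian, the last byte is least significant, giving 0x337BC117.

0x337BC117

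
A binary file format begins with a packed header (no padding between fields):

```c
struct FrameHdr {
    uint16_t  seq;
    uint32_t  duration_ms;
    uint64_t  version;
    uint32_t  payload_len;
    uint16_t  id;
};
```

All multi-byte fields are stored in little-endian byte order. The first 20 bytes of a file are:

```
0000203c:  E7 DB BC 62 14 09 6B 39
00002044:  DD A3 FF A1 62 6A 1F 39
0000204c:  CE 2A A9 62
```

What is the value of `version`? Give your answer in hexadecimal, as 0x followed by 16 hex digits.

0x6A62A1FFA3DD396B

`version` follows `seq` (2 B), `duration_ms` (4 B), so it starts at offset 2 + 4 = 6 and occupies 8 bytes.
Bytes at offsets 6..13: 6B 39 DD A3 FF A1 62 6A.
In little-endian order the low byte comes first in memory.
Reassemble most-significant byte first: 6A 62 A1 FF A3 DD 39 6B → 0x6A62A1FFA3DD396B.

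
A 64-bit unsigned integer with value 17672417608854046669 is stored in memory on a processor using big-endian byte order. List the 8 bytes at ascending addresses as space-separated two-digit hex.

17672417608854046669 in hexadecimal, padded to 64 bits, is 0xF5410A2ECA1A87CD.
Split into bytes (most-significant first): F5 41 0A 2E CA 1A 87 CD.
In big-endian order the high byte comes first in memory.
So the memory order matches the most-significant-first order: F5 41 0A 2E CA 1A 87 CD.

F5 41 0A 2E CA 1A 87 CD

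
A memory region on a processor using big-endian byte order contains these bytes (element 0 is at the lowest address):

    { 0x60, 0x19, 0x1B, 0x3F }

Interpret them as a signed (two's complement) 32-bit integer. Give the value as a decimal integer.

1612258111

In big-endian order the high byte comes first in memory.
The bytes are already most-significant first: 0x60191B3F.
0x60191B3F = 1612258111.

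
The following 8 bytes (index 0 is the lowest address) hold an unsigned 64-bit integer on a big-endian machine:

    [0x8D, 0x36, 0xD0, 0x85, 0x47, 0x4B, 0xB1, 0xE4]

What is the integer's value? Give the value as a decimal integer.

Big-endian: lowest address holds the most-significant byte.
The bytes are already most-significant first: 0x8D36D085474BB1E4.
0x8D36D085474BB1E4 = 10175549678935585252.

10175549678935585252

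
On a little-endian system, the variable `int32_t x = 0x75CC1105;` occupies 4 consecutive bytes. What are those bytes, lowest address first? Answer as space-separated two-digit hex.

05 11 CC 75

Split into bytes (most-significant first): 75 CC 11 05.
Little-endian stores the least-significant byte at the lowest address.
So at ascending addresses the bytes are 05 11 CC 75.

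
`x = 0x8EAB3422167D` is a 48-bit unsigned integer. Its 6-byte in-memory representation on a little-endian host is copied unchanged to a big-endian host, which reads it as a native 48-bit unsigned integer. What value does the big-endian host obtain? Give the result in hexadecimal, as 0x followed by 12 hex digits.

Stored little-endian, the bytes at ascending addresses are 7D 16 22 34 AB 8E.
Read back as big-endian, the last byte is least significant, giving 0x7D162234AB8E.

0x7D162234AB8E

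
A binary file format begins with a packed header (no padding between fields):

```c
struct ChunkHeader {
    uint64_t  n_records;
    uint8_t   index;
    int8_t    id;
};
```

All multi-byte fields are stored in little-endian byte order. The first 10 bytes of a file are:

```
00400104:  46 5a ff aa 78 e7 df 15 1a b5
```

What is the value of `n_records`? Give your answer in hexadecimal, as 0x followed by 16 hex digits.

0x15DFE778AAFF5A46

`n_records` is the first field, at byte offset 0, occupying 8 bytes.
Bytes at offsets 0..7: 46 5A FF AA 78 E7 DF 15.
Little-endian stores the least-significant byte at the lowest address.
Reassemble most-significant byte first: 15 DF E7 78 AA FF 5A 46 → 0x15DFE778AAFF5A46.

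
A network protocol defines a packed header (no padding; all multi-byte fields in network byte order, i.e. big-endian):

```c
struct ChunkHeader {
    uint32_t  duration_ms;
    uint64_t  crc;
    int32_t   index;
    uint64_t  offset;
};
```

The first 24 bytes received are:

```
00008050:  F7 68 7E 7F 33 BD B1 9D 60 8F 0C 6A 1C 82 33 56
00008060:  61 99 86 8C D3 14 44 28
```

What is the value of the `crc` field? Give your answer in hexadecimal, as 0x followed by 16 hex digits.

0x33BDB19D608F0C6A

`crc` follows `duration_ms` (4 bytes), so it starts at byte offset 4 and occupies 8 bytes.
Bytes at offsets 4..11: 33 BD B1 9D 60 8F 0C 6A.
Big-endian: lowest address holds the most-significant byte.
The bytes are already most-significant first: 0x33BDB19D608F0C6A.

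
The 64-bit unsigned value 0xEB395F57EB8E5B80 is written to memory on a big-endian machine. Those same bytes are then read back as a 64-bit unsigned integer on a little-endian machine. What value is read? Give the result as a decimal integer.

9249143401169762795

Stored big-endian, the bytes at ascending addresses are EB 39 5F 57 EB 8E 5B 80.
Read back as little-endian, the first byte is least significant, giving 0x805B8EEB575F39EB.
0x805B8EEB575F39EB = 9249143401169762795.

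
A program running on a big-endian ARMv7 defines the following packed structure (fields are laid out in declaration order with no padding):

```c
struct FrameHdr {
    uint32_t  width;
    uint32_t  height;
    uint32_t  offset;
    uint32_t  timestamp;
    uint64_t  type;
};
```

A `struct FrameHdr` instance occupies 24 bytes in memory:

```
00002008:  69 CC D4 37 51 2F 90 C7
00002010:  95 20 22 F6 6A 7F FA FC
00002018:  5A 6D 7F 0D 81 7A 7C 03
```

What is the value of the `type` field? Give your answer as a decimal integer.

`type` follows `width` (4 B), `height` (4 B), `offset` (4 B), `timestamp` (4 B), so it starts at offset 4 + 4 + 4 + 4 = 16 and occupies 8 bytes.
Bytes at offsets 16..23: 5A 6D 7F 0D 81 7A 7C 03.
In big-endian order the high byte comes first in memory.
The bytes are already most-significant first: 0x5A6D7F0D817A7C03.
0x5A6D7F0D817A7C03 = 6516003931858566147.

6516003931858566147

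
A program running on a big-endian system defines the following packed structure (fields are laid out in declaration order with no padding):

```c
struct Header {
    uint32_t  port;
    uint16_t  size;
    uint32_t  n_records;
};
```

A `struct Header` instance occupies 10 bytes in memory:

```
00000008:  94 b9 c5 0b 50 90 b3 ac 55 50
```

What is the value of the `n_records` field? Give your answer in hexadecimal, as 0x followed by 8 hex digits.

0xB3AC5550

`n_records` follows `port` (4 B), `size` (2 B), so it starts at offset 4 + 2 = 6 and occupies 4 bytes.
Bytes at offsets 6..9: B3 AC 55 50.
In big-endian order the high byte comes first in memory.
The bytes are already most-significant first: 0xB3AC5550.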